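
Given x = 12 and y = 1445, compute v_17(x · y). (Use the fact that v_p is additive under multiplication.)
v_17(17340) = 2

v_p(x) = 0 (factor: 12 = 17^0 · 12); v_p(y) = 2 (factor: 1445 = 17^2 · 5). Additivity: v_p(xy) = v_p(x) + v_p(y) = 0 + 2 = 2. (Direct check: xy = 17340 = 17^2 · (60).)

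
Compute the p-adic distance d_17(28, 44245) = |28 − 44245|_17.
d_17(28, 44245) = 1/4913

Step 1 — x − y = 28 − 44245 = -44217. Step 2 — v_17(-44217) = 3 (factor: -44217 = −(17^3 · 9); the sign does not affect v_p). Step 3 — |x − y|_17 = 17^{-3} = 1/4913.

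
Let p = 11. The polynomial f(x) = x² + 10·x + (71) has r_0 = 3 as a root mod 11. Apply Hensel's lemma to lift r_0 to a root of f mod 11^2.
r_1 = 102 (mod 121)

Hensel: r_{i+1} = r_i − f(r_i)·(f′(r_i))^{-1} mod 11^{i+2}, f′(x) = 2x + 10. Iterate:
  r_0 = 3 (mod 11)
  r_1 = 102 (mod 121)
Final: r = 102 satisfies f(r) ≡ 0 mod 11^2.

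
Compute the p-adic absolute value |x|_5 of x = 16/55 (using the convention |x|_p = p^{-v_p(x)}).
|16/55|_5 = 5

Step 1 — compute v_5(x) by factoring powers of 5 out of the numerator and denominator: v_5(16/55) = -1. Step 2 — apply |x|_p = p^{-v_p(x)} = 5^{1} = 5.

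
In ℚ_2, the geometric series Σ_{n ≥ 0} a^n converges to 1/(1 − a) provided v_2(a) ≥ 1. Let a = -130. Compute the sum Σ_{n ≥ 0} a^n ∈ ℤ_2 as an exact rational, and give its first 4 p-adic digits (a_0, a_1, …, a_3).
Σ a^n = 1/(1 − a) = 1/131;  first 4 digits = (1, 1, 0, 1)

v_2(a) = 1 ≥ 1, so the series converges in ℤ_2 to 1/(1 − a) = 1/(1 − (-130)) = 1/131. Expand this rational in ℤ_2: compute digits iteratively via d_i = x_i mod 2, x_{i+1} = (x_i − d_i)/2. The first 4 digits are (1, 1, 0, 1).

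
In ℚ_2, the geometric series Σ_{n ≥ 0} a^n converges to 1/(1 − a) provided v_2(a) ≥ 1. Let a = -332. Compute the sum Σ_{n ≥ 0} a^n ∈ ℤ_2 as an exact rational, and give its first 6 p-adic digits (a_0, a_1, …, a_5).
Σ a^n = 1/(1 − a) = 1/333;  first 6 digits = (1, 0, 1, 0, 0, 0)

v_2(a) = 2 ≥ 1, so the series converges in ℤ_2 to 1/(1 − a) = 1/(1 − (-332)) = 1/333. Expand this rational in ℤ_2: compute digits iteratively via d_i = x_i mod 2, x_{i+1} = (x_i − d_i)/2. The first 6 digits are (1, 0, 1, 0, 0, 0).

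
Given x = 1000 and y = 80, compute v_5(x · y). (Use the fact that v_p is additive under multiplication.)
v_5(80000) = 4

v_p(x) = 3 (factor: 1000 = 5^3 · 8); v_p(y) = 1 (factor: 80 = 5^1 · 16). Additivity: v_p(xy) = v_p(x) + v_p(y) = 3 + 1 = 4. (Direct check: xy = 80000 = 5^4 · (128).)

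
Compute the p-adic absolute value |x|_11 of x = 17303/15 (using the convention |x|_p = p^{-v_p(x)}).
|17303/15|_11 = 1/1331

Step 1 — compute v_11(x) by factoring powers of 11 out of the numerator and denominator: v_11(17303/15) = 3. Step 2 — apply |x|_p = p^{-v_p(x)} = 11^{-3} = 1/1331.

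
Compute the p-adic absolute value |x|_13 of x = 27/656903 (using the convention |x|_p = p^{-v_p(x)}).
|27/656903|_13 = 28561

Step 1 — compute v_13(x) by factoring powers of 13 out of the numerator and denominator: v_13(27/656903) = -4. Step 2 — apply |x|_p = p^{-v_p(x)} = 13^{4} = 28561.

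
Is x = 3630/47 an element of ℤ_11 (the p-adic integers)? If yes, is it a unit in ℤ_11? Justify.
x ∈ ℤ_11 but not a unit; v_11(x) = 2 > 0

ℤ_11 = {x ∈ ℚ_11 : v_11(x) ≥ 0} and ℤ_11^× = {x ∈ ℤ_11 : v_11(x) = 0}. Here v_11(3630/47) = v_11(num) − v_11(den) = 2; compare against these criteria.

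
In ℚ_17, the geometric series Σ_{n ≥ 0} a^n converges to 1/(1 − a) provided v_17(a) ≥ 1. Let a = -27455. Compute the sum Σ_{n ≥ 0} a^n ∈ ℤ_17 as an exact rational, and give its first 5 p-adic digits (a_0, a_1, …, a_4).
Σ a^n = 1/(1 − a) = 1/27456;  first 5 digits = (1, 0, 7, 11, 14)

v_17(a) = 2 ≥ 1, so the series converges in ℤ_17 to 1/(1 − a) = 1/(1 − (-27455)) = 1/27456. Expand this rational in ℤ_17: compute digits iteratively via d_i = x_i mod 17, x_{i+1} = (x_i − d_i)/17. The first 5 digits are (1, 0, 7, 11, 14).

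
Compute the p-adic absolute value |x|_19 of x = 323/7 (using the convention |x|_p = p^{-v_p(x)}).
|323/7|_19 = 1/19

Step 1 — compute v_19(x) by factoring powers of 19 out of the numerator and denominator: v_19(323/7) = 1. Step 2 — apply |x|_p = p^{-v_p(x)} = 19^{-1} = 1/19.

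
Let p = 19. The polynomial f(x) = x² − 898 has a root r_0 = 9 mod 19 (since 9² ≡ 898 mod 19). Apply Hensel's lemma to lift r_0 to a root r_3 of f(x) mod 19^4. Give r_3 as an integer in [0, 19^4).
r_3 = 68143 (mod 130321)

Hensel's recurrence: r_{i+1} = r_i − f(r_i)·(f′(r_i))^{-1} mod 19^{i+2}, with f′(x) = 2x. Iterate:
  r_0 = 9 (mod 19)
  r_1 = 275 (mod 361)
  r_2 = 6412 (mod 6859)
  r_3 = 68143 (mod 130321)
Final: r_3 = 68143, and one checks f(r_3) ≡ 0 mod 19^4.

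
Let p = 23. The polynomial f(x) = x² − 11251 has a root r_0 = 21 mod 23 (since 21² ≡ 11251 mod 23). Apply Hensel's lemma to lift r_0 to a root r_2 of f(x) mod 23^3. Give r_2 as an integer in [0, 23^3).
r_2 = 1286 (mod 12167)

Hensel's recurrence: r_{i+1} = r_i − f(r_i)·(f′(r_i))^{-1} mod 23^{i+2}, with f′(x) = 2x. Iterate:
  r_0 = 21 (mod 23)
  r_1 = 228 (mod 529)
  r_2 = 1286 (mod 12167)
Final: r_2 = 1286, and one checks f(r_2) ≡ 0 mod 23^3.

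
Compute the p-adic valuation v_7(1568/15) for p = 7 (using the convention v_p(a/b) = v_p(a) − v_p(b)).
v_7(1568/15) = 2

Factor powers of 7 from the numerator and denominator of the reduced fraction: 1568 = 7^2 · 32 and 15 = 7^0 · 15. Apply v_p(a/b) = v_p(a) − v_p(b): v_7(1568/15) = 2 − 0 = 2.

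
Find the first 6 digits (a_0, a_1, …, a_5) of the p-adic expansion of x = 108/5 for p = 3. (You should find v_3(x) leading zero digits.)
(a_0, …, a_5) = (0, 0, 0, 2, 2, 1)

v_3(108/5) = 3, so a_0 = ... = a_2 = 0. Factor out: x = 3^3 · u with u = 4/5 a unit in ℤ_3. Expand u iteratively via a_{v+i} = u_i mod 3, u_{i+1} = (u_i − a_{v+i})/3:
  u_0 = 4/5;  a_3 = 2;  u_1 = (u_0 − 2)/3 = -2/5
  u_1 = -2/5;  a_4 = 2;  u_2 = (u_1 − 2)/3 = -4/5
  u_2 = -4/5;  a_5 = 1;  u_3 = (u_2 − 1)/3 = -3/5
Digits: (0, 0, 0, 2, 2, 1).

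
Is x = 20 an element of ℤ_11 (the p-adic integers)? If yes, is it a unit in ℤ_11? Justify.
x ∈ ℤ_11^× (unit); v_11(x) = 0

ℤ_11 = {x ∈ ℚ_11 : v_11(x) ≥ 0} and ℤ_11^× = {x ∈ ℤ_11 : v_11(x) = 0}. Here v_11(20) = v_11(num) − v_11(den) = 0; compare against these criteria.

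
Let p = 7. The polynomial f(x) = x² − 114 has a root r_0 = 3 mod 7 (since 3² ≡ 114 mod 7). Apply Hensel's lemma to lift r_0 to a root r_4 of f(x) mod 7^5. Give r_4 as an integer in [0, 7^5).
r_4 = 5386 (mod 16807)

Hensel's recurrence: r_{i+1} = r_i − f(r_i)·(f′(r_i))^{-1} mod 7^{i+2}, with f′(x) = 2x. Iterate:
  r_0 = 3 (mod 7)
  r_1 = 45 (mod 49)
  r_2 = 241 (mod 343)
  r_3 = 584 (mod 2401)
  r_4 = 5386 (mod 16807)
Final: r_4 = 5386, and one checks f(r_4) ≡ 0 mod 7^5.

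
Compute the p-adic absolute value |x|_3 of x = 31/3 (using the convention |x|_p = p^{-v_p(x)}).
|31/3|_3 = 3

Step 1 — compute v_3(x) by factoring powers of 3 out of the numerator and denominator: v_3(31/3) = -1. Step 2 — apply |x|_p = p^{-v_p(x)} = 3^{1} = 3.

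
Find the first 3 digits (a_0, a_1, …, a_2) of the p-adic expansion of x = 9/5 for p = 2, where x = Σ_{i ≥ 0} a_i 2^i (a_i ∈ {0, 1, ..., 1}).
(a_0, …, a_2) = (1, 0, 1)

v_2(9/5) = 0 (numerator and denominator both coprime to 2), so x ∈ ℤ_2^×. Compute digits iteratively via a_i = x_i mod 2, x_{i+1} = (x_i − a_i)/2, with x_0 = x:
  x_0 = 9/5;  a_0 = 1;  x_1 = (x_0 − 1)/2 = 2/5
  x_1 = 2/5;  a_1 = 0;  x_2 = (x_1 − 0)/2 = 1/5
  x_2 = 1/5;  a_2 = 1;  x_3 = (x_2 − 1)/2 = -2/5
Digits: (1, 0, 1).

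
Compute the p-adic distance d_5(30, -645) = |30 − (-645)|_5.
d_5(30, -645) = 1/25

Step 1 — x − y = 30 − (-645) = 675. Step 2 — v_5(675) = 2 (factor: 675 = (5^2 · 27); the sign does not affect v_p). Step 3 — |x − y|_5 = 5^{-2} = 1/25.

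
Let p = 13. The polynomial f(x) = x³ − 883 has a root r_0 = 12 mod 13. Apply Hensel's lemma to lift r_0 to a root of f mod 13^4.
r_3 = 20968 (mod 28561)

Hensel: r_{i+1} = r_i − f(r_i)/f′(r_i) mod 13^{i+2}, where f′(x) = 3x². Iterate:
  r_0 = 12 (mod 13)
  r_1 = 12 (mod 169)
  r_2 = 1195 (mod 2197)
  r_3 = 20968 (mod 28561)
Final: r = 20968 with f(r) ≡ 0 mod 13^4.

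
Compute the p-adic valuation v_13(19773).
v_13(19773) = 3

v_13(n) is the largest exponent k such that 13^k divides n. Factor out: 19773 = 13^3 · 9. (Sign doesn't affect v_p.) So v_13(19773) = 3.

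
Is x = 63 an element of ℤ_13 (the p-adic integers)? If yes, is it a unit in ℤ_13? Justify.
x ∈ ℤ_13^× (unit); v_13(x) = 0

ℤ_13 = {x ∈ ℚ_13 : v_13(x) ≥ 0} and ℤ_13^× = {x ∈ ℤ_13 : v_13(x) = 0}. Here v_13(63) = v_13(num) − v_13(den) = 0; compare against these criteria.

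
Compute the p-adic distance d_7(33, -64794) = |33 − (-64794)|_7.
d_7(33, -64794) = 1/2401

Step 1 — x − y = 33 − (-64794) = 64827. Step 2 — v_7(64827) = 4 (factor: 64827 = (7^4 · 27); the sign does not affect v_p). Step 3 — |x − y|_7 = 7^{-4} = 1/2401.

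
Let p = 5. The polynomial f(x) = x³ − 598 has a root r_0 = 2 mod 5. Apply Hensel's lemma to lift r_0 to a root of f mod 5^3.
r_2 = 122 (mod 125)

Hensel: r_{i+1} = r_i − f(r_i)/f′(r_i) mod 5^{i+2}, where f′(x) = 3x². Iterate:
  r_0 = 2 (mod 5)
  r_1 = 22 (mod 25)
  r_2 = 122 (mod 125)
Final: r = 122 with f(r) ≡ 0 mod 5^3.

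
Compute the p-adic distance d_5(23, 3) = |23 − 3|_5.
d_5(23, 3) = 1/5

Step 1 — x − y = 23 − 3 = 20. Step 2 — v_5(20) = 1 (factor: 20 = (5^1 · 4); the sign does not affect v_p). Step 3 — |x − y|_5 = 5^{-1} = 1/5.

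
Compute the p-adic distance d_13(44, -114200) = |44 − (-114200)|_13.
d_13(44, -114200) = 1/28561

Step 1 — x − y = 44 − (-114200) = 114244. Step 2 — v_13(114244) = 4 (factor: 114244 = (13^4 · 4); the sign does not affect v_p). Step 3 — |x − y|_13 = 13^{-4} = 1/28561.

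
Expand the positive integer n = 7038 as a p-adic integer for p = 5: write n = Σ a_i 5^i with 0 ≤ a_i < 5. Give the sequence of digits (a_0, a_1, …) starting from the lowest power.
(a_0, a_1, …) = (3, 2, 1, 1, 1, 2)

Repeated division by 5 gives the digits low-to-high: 7038 = 3 + 2·5^1 + 1·5^2 + 1·5^3 + 1·5^4 + 2·5^5. Digit sequence: (3, 2, 1, 1, 1, 2).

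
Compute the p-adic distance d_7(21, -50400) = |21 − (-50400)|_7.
d_7(21, -50400) = 1/16807

Step 1 — x − y = 21 − (-50400) = 50421. Step 2 — v_7(50421) = 5 (factor: 50421 = (7^5 · 3); the sign does not affect v_p). Step 3 — |x − y|_7 = 7^{-5} = 1/16807.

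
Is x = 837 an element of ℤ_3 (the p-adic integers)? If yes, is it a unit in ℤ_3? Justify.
x ∈ ℤ_3 but not a unit; v_3(x) = 3 > 0

ℤ_3 = {x ∈ ℚ_3 : v_3(x) ≥ 0} and ℤ_3^× = {x ∈ ℤ_3 : v_3(x) = 0}. Here v_3(837) = v_3(num) − v_3(den) = 3; compare against these criteria.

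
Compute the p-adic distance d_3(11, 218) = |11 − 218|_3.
d_3(11, 218) = 1/9

Step 1 — x − y = 11 − 218 = -207. Step 2 — v_3(-207) = 2 (factor: -207 = −(3^2 · 23); the sign does not affect v_p). Step 3 — |x − y|_3 = 3^{-2} = 1/9.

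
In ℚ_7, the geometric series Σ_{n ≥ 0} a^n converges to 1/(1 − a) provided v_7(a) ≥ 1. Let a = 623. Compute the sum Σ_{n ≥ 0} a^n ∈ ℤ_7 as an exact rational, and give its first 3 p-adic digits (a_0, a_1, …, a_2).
Σ a^n = 1/(1 − a) = -1/622;  first 3 digits = (1, 5, 2)

v_7(a) = 1 ≥ 1, so the series converges in ℤ_7 to 1/(1 − a) = 1/(1 − 623) = -1/622. Expand this rational in ℤ_7: compute digits iteratively via d_i = x_i mod 7, x_{i+1} = (x_i − d_i)/7. The first 3 digits are (1, 5, 2).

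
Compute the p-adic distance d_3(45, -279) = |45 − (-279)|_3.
d_3(45, -279) = 1/81

Step 1 — x − y = 45 − (-279) = 324. Step 2 — v_3(324) = 4 (factor: 324 = (3^4 · 4); the sign does not affect v_p). Step 3 — |x − y|_3 = 3^{-4} = 1/81.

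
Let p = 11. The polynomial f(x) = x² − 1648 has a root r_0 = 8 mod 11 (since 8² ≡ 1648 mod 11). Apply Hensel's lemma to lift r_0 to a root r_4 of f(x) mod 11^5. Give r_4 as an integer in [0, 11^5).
r_4 = 25033 (mod 161051)

Hensel's recurrence: r_{i+1} = r_i − f(r_i)·(f′(r_i))^{-1} mod 11^{i+2}, with f′(x) = 2x. Iterate:
  r_0 = 8 (mod 11)
  r_1 = 107 (mod 121)
  r_2 = 1075 (mod 1331)
  r_3 = 10392 (mod 14641)
  r_4 = 25033 (mod 161051)
Final: r_4 = 25033, and one checks f(r_4) ≡ 0 mod 11^5.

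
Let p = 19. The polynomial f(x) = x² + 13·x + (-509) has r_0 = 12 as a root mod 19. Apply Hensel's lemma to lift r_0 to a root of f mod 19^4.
r_3 = 8106 (mod 130321)

Hensel: r_{i+1} = r_i − f(r_i)·(f′(r_i))^{-1} mod 19^{i+2}, f′(x) = 2x + 13. Iterate:
  r_0 = 12 (mod 19)
  r_1 = 164 (mod 361)
  r_2 = 1247 (mod 6859)
  r_3 = 8106 (mod 130321)
Final: r = 8106 satisfies f(r) ≡ 0 mod 19^4.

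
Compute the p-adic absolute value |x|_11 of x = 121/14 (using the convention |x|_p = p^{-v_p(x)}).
|121/14|_11 = 1/121

Step 1 — compute v_11(x) by factoring powers of 11 out of the numerator and denominator: v_11(121/14) = 2. Step 2 — apply |x|_p = p^{-v_p(x)} = 11^{-2} = 1/121.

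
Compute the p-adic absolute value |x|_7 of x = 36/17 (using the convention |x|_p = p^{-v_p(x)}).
|36/17|_7 = 1

Step 1 — compute v_7(x) by factoring powers of 7 out of the numerator and denominator: v_7(36/17) = 0. Step 2 — apply |x|_p = p^{-v_p(x)} = 7^{0} = 1.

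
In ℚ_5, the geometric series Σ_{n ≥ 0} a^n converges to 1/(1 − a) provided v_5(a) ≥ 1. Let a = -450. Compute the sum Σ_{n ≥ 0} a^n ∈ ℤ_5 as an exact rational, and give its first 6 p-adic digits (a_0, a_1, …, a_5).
Σ a^n = 1/(1 − a) = 1/451;  first 6 digits = (1, 0, 2, 1, 3, 4)

v_5(a) = 2 ≥ 1, so the series converges in ℤ_5 to 1/(1 − a) = 1/(1 − (-450)) = 1/451. Expand this rational in ℤ_5: compute digits iteratively via d_i = x_i mod 5, x_{i+1} = (x_i − d_i)/5. The first 6 digits are (1, 0, 2, 1, 3, 4).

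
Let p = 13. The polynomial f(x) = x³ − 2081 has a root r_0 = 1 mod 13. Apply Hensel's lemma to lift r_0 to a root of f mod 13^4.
r_3 = 5032 (mod 28561)

Hensel: r_{i+1} = r_i − f(r_i)/f′(r_i) mod 13^{i+2}, where f′(x) = 3x². Iterate:
  r_0 = 1 (mod 13)
  r_1 = 131 (mod 169)
  r_2 = 638 (mod 2197)
  r_3 = 5032 (mod 28561)
Final: r = 5032 with f(r) ≡ 0 mod 13^4.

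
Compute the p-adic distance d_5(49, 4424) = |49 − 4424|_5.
d_5(49, 4424) = 1/625

Step 1 — x − y = 49 − 4424 = -4375. Step 2 — v_5(-4375) = 4 (factor: -4375 = −(5^4 · 7); the sign does not affect v_p). Step 3 — |x − y|_5 = 5^{-4} = 1/625.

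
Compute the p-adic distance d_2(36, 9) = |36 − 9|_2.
d_2(36, 9) = 1

Step 1 — x − y = 36 − 9 = 27. Step 2 — v_2(27) = 0 (factor: 27 = (2^0 · 27); the sign does not affect v_p). Step 3 — |x − y|_2 = 2^{0} = 1.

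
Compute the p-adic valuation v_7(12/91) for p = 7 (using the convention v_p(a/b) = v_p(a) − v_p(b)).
v_7(12/91) = -1

Factor powers of 7 from the numerator and denominator of the reduced fraction: 12 = 7^0 · 12 and 91 = 7^1 · 13. Apply v_p(a/b) = v_p(a) − v_p(b): v_7(12/91) = 0 − 1 = -1.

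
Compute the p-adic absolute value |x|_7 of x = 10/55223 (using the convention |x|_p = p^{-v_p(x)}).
|10/55223|_7 = 2401

Step 1 — compute v_7(x) by factoring powers of 7 out of the numerator and denominator: v_7(10/55223) = -4. Step 2 — apply |x|_p = p^{-v_p(x)} = 7^{4} = 2401.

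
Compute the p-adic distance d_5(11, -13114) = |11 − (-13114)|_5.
d_5(11, -13114) = 1/625

Step 1 — x − y = 11 − (-13114) = 13125. Step 2 — v_5(13125) = 4 (factor: 13125 = (5^4 · 21); the sign does not affect v_p). Step 3 — |x − y|_5 = 5^{-4} = 1/625.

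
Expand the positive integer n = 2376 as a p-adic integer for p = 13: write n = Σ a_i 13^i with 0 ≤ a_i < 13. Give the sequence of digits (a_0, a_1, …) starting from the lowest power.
(a_0, a_1, …) = (10, 0, 1, 1)

Repeated division by 13 gives the digits low-to-high: 2376 = 10 + 1·13^2 + 1·13^3. Digit sequence: (10, 0, 1, 1).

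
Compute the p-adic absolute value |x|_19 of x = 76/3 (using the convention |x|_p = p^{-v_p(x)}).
|76/3|_19 = 1/19

Step 1 — compute v_19(x) by factoring powers of 19 out of the numerator and denominator: v_19(76/3) = 1. Step 2 — apply |x|_p = p^{-v_p(x)} = 19^{-1} = 1/19.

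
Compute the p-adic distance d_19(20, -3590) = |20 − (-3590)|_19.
d_19(20, -3590) = 1/361

Step 1 — x − y = 20 − (-3590) = 3610. Step 2 — v_19(3610) = 2 (factor: 3610 = (19^2 · 10); the sign does not affect v_p). Step 3 — |x − y|_19 = 19^{-2} = 1/361.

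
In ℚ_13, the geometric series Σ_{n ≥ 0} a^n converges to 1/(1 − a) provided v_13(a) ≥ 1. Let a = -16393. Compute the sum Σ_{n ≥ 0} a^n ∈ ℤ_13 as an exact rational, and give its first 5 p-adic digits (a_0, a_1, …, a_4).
Σ a^n = 1/(1 − a) = 1/16394;  first 5 digits = (1, 0, 7, 5, 9)

v_13(a) = 2 ≥ 1, so the series converges in ℤ_13 to 1/(1 − a) = 1/(1 − (-16393)) = 1/16394. Expand this rational in ℤ_13: compute digits iteratively via d_i = x_i mod 13, x_{i+1} = (x_i − d_i)/13. The first 5 digits are (1, 0, 7, 5, 9).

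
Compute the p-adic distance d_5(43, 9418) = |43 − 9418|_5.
d_5(43, 9418) = 1/3125

Step 1 — x − y = 43 − 9418 = -9375. Step 2 — v_5(-9375) = 5 (factor: -9375 = −(5^5 · 3); the sign does not affect v_p). Step 3 — |x − y|_5 = 5^{-5} = 1/3125.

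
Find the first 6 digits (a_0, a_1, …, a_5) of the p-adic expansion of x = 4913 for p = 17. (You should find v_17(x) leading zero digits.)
(a_0, …, a_5) = (0, 0, 0, 1, 0, 0)

v_17(4913) = 3, so a_0 = ... = a_2 = 0. Factor out: x = 17^3 · u with u = 1 a unit in ℤ_17. Expand u iteratively via a_{v+i} = u_i mod 17, u_{i+1} = (u_i − a_{v+i})/17:
  u_0 = 1;  a_3 = 1;  u_1 = (u_0 − 1)/17 = 0
  u_1 = 0;  a_4 = 0;  u_2 = (u_1 − 0)/17 = 0
  u_2 = 0;  a_5 = 0;  u_3 = (u_2 − 0)/17 = 0
Digits: (0, 0, 0, 1, 0, 0).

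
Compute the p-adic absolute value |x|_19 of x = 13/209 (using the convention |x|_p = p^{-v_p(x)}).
|13/209|_19 = 19

Step 1 — compute v_19(x) by factoring powers of 19 out of the numerator and denominator: v_19(13/209) = -1. Step 2 — apply |x|_p = p^{-v_p(x)} = 19^{1} = 19.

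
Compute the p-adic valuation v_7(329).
v_7(329) = 1

v_7(n) is the largest exponent k such that 7^k divides n. Factor out: 329 = 7^1 · 47. (Sign doesn't affect v_p.) So v_7(329) = 1.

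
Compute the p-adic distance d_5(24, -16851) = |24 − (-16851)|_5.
d_5(24, -16851) = 1/625

Step 1 — x − y = 24 − (-16851) = 16875. Step 2 — v_5(16875) = 4 (factor: 16875 = (5^4 · 27); the sign does not affect v_p). Step 3 — |x − y|_5 = 5^{-4} = 1/625.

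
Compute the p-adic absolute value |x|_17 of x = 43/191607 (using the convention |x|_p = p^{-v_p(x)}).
|43/191607|_17 = 4913

Step 1 — compute v_17(x) by factoring powers of 17 out of the numerator and denominator: v_17(43/191607) = -3. Step 2 — apply |x|_p = p^{-v_p(x)} = 17^{3} = 4913.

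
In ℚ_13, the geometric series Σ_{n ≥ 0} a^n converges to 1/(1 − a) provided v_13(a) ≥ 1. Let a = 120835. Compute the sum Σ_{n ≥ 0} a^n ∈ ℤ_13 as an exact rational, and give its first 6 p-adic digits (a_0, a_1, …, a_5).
Σ a^n = 1/(1 − a) = -1/120834;  first 6 digits = (1, 0, 0, 3, 4, 0)

v_13(a) = 3 ≥ 1, so the series converges in ℤ_13 to 1/(1 − a) = 1/(1 − 120835) = -1/120834. Expand this rational in ℤ_13: compute digits iteratively via d_i = x_i mod 13, x_{i+1} = (x_i − d_i)/13. The first 6 digits are (1, 0, 0, 3, 4, 0).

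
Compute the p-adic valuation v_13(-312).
v_13(-312) = 1

v_13(n) is the largest exponent k such that 13^k divides n. Factor out: -312 = -13^1 · 24. (Sign doesn't affect v_p.) So v_13(-312) = 1.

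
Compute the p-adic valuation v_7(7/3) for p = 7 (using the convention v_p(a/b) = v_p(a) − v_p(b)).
v_7(7/3) = 1

Factor powers of 7 from the numerator and denominator of the reduced fraction: 7 = 7^1 · 1 and 3 = 7^0 · 3. Apply v_p(a/b) = v_p(a) − v_p(b): v_7(7/3) = 1 − 0 = 1.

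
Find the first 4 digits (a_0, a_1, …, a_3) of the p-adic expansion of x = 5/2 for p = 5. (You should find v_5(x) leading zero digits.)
(a_0, …, a_3) = (0, 3, 2, 2)

v_5(5/2) = 1, so a_0 = ... = a_0 = 0. Factor out: x = 5^1 · u with u = 1/2 a unit in ℤ_5. Expand u iteratively via a_{v+i} = u_i mod 5, u_{i+1} = (u_i − a_{v+i})/5:
  u_0 = 1/2;  a_1 = 3;  u_1 = (u_0 − 3)/5 = -1/2
  u_1 = -1/2;  a_2 = 2;  u_2 = (u_1 − 2)/5 = -1/2
  u_2 = -1/2;  a_3 = 2;  u_3 = (u_2 − 2)/5 = -1/2
Digits: (0, 3, 2, 2).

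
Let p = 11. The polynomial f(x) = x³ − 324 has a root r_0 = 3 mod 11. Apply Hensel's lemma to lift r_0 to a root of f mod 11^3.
r_2 = 861 (mod 1331)

Hensel: r_{i+1} = r_i − f(r_i)/f′(r_i) mod 11^{i+2}, where f′(x) = 3x². Iterate:
  r_0 = 3 (mod 11)
  r_1 = 14 (mod 121)
  r_2 = 861 (mod 1331)
Final: r = 861 with f(r) ≡ 0 mod 11^3.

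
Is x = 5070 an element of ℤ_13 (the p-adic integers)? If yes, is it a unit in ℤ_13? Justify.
x ∈ ℤ_13 but not a unit; v_13(x) = 2 > 0

ℤ_13 = {x ∈ ℚ_13 : v_13(x) ≥ 0} and ℤ_13^× = {x ∈ ℤ_13 : v_13(x) = 0}. Here v_13(5070) = v_13(num) − v_13(den) = 2; compare against these criteria.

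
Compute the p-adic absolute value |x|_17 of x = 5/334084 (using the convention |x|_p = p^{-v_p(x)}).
|5/334084|_17 = 83521

Step 1 — compute v_17(x) by factoring powers of 17 out of the numerator and denominator: v_17(5/334084) = -4. Step 2 — apply |x|_p = p^{-v_p(x)} = 17^{4} = 83521.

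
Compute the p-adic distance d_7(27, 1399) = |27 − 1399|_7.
d_7(27, 1399) = 1/343

Step 1 — x − y = 27 − 1399 = -1372. Step 2 — v_7(-1372) = 3 (factor: -1372 = −(7^3 · 4); the sign does not affect v_p). Step 3 — |x − y|_7 = 7^{-3} = 1/343.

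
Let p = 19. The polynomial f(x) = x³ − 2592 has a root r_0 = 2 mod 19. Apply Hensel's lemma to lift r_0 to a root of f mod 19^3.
r_2 = 3707 (mod 6859)

Hensel: r_{i+1} = r_i − f(r_i)/f′(r_i) mod 19^{i+2}, where f′(x) = 3x². Iterate:
  r_0 = 2 (mod 19)
  r_1 = 97 (mod 361)
  r_2 = 3707 (mod 6859)
Final: r = 3707 with f(r) ≡ 0 mod 19^3.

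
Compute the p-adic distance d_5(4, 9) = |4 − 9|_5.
d_5(4, 9) = 1/5

Step 1 — x − y = 4 − 9 = -5. Step 2 — v_5(-5) = 1 (factor: -5 = −(5^1 · 1); the sign does not affect v_p). Step 3 — |x − y|_5 = 5^{-1} = 1/5.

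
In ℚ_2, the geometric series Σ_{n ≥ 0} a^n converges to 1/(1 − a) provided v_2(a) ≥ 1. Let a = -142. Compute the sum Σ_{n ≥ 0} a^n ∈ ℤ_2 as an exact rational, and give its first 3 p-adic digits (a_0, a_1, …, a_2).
Σ a^n = 1/(1 − a) = 1/143;  first 3 digits = (1, 1, 1)

v_2(a) = 1 ≥ 1, so the series converges in ℤ_2 to 1/(1 − a) = 1/(1 − (-142)) = 1/143. Expand this rational in ℤ_2: compute digits iteratively via d_i = x_i mod 2, x_{i+1} = (x_i − d_i)/2. The first 3 digits are (1, 1, 1).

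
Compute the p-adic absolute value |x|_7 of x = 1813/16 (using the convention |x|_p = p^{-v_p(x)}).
|1813/16|_7 = 1/49

Step 1 — compute v_7(x) by factoring powers of 7 out of the numerator and denominator: v_7(1813/16) = 2. Step 2 — apply |x|_p = p^{-v_p(x)} = 7^{-2} = 1/49.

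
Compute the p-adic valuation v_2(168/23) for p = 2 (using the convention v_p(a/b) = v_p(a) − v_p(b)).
v_2(168/23) = 3

Factor powers of 2 from the numerator and denominator of the reduced fraction: 168 = 2^3 · 21 and 23 = 2^0 · 23. Apply v_p(a/b) = v_p(a) − v_p(b): v_2(168/23) = 3 − 0 = 3.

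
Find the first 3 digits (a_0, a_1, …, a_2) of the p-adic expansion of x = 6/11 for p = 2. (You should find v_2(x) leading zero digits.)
(a_0, …, a_2) = (0, 1, 0)

v_2(6/11) = 1, so a_0 = ... = a_0 = 0. Factor out: x = 2^1 · u with u = 3/11 a unit in ℤ_2. Expand u iteratively via a_{v+i} = u_i mod 2, u_{i+1} = (u_i − a_{v+i})/2:
  u_0 = 3/11;  a_1 = 1;  u_1 = (u_0 − 1)/2 = -4/11
  u_1 = -4/11;  a_2 = 0;  u_2 = (u_1 − 0)/2 = -2/11
Digits: (0, 1, 0).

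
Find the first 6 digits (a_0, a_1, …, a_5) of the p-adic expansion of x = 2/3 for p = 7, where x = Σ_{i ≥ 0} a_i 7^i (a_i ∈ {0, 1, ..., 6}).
(a_0, …, a_5) = (3, 2, 2, 2, 2, 2)

v_7(2/3) = 0 (numerator and denominator both coprime to 7), so x ∈ ℤ_7^×. Compute digits iteratively via a_i = x_i mod 7, x_{i+1} = (x_i − a_i)/7, with x_0 = x:
  x_0 = 2/3;  a_0 = 3;  x_1 = (x_0 − 3)/7 = -1/3
  x_1 = -1/3;  a_1 = 2;  x_2 = (x_1 − 2)/7 = -1/3
  x_2 = -1/3;  a_2 = 2;  x_3 = (x_2 − 2)/7 = -1/3
  x_3 = -1/3;  a_3 = 2;  x_4 = (x_3 − 2)/7 = -1/3
  x_4 = -1/3;  a_4 = 2;  x_5 = (x_4 − 2)/7 = -1/3
  x_5 = -1/3;  a_5 = 2;  x_6 = (x_5 − 2)/7 = -1/3
Digits: (3, 2, 2, 2, 2, 2).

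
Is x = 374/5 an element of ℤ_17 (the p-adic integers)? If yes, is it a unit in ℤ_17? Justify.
x ∈ ℤ_17 but not a unit; v_17(x) = 1 > 0

ℤ_17 = {x ∈ ℚ_17 : v_17(x) ≥ 0} and ℤ_17^× = {x ∈ ℤ_17 : v_17(x) = 0}. Here v_17(374/5) = v_17(num) − v_17(den) = 1; compare against these criteria.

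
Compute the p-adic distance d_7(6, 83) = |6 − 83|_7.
d_7(6, 83) = 1/7

Step 1 — x − y = 6 − 83 = -77. Step 2 — v_7(-77) = 1 (factor: -77 = −(7^1 · 11); the sign does not affect v_p). Step 3 — |x − y|_7 = 7^{-1} = 1/7.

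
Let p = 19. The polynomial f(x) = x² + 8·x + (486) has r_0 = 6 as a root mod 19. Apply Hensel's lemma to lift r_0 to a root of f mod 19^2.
r_1 = 158 (mod 361)

Hensel: r_{i+1} = r_i − f(r_i)·(f′(r_i))^{-1} mod 19^{i+2}, f′(x) = 2x + 8. Iterate:
  r_0 = 6 (mod 19)
  r_1 = 158 (mod 361)
Final: r = 158 satisfies f(r) ≡ 0 mod 19^2.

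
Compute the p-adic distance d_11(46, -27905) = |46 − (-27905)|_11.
d_11(46, -27905) = 1/1331

Step 1 — x − y = 46 − (-27905) = 27951. Step 2 — v_11(27951) = 3 (factor: 27951 = (11^3 · 21); the sign does not affect v_p). Step 3 — |x − y|_11 = 11^{-3} = 1/1331.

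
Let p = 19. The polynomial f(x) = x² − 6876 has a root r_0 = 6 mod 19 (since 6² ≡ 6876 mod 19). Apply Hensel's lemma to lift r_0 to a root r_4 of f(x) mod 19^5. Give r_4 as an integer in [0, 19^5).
r_4 = 2284984 (mod 2476099)

Hensel's recurrence: r_{i+1} = r_i − f(r_i)·(f′(r_i))^{-1} mod 19^{i+2}, with f′(x) = 2x. Iterate:
  r_0 = 6 (mod 19)
  r_1 = 215 (mod 361)
  r_2 = 937 (mod 6859)
  r_3 = 69527 (mod 130321)
  r_4 = 2284984 (mod 2476099)
Final: r_4 = 2284984, and one checks f(r_4) ≡ 0 mod 19^5.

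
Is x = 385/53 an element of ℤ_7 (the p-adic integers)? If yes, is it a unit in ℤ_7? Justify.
x ∈ ℤ_7 but not a unit; v_7(x) = 1 > 0

ℤ_7 = {x ∈ ℚ_7 : v_7(x) ≥ 0} and ℤ_7^× = {x ∈ ℤ_7 : v_7(x) = 0}. Here v_7(385/53) = v_7(num) − v_7(den) = 1; compare against these criteria.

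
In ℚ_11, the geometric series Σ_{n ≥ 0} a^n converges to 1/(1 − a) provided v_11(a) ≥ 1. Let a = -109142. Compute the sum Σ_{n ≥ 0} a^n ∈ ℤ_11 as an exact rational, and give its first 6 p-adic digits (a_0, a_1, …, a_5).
Σ a^n = 1/(1 − a) = 1/109143;  first 6 digits = (1, 0, 0, 6, 3, 10)

v_11(a) = 3 ≥ 1, so the series converges in ℤ_11 to 1/(1 − a) = 1/(1 − (-109142)) = 1/109143. Expand this rational in ℤ_11: compute digits iteratively via d_i = x_i mod 11, x_{i+1} = (x_i − d_i)/11. The first 6 digits are (1, 0, 0, 6, 3, 10).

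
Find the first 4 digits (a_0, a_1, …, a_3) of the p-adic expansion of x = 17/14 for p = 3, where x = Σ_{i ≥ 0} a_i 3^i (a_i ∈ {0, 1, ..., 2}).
(a_0, …, a_3) = (1, 2, 0, 0)

v_3(17/14) = 0 (numerator and denominator both coprime to 3), so x ∈ ℤ_3^×. Compute digits iteratively via a_i = x_i mod 3, x_{i+1} = (x_i − a_i)/3, with x_0 = x:
  x_0 = 17/14;  a_0 = 1;  x_1 = (x_0 − 1)/3 = 1/14
  x_1 = 1/14;  a_1 = 2;  x_2 = (x_1 − 2)/3 = -9/14
  x_2 = -9/14;  a_2 = 0;  x_3 = (x_2 − 0)/3 = -3/14
  x_3 = -3/14;  a_3 = 0;  x_4 = (x_3 − 0)/3 = -1/14
Digits: (1, 2, 0, 0).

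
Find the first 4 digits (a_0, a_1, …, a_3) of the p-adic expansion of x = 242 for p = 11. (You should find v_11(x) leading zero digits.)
(a_0, …, a_3) = (0, 0, 2, 0)

v_11(242) = 2, so a_0 = ... = a_1 = 0. Factor out: x = 11^2 · u with u = 2 a unit in ℤ_11. Expand u iteratively via a_{v+i} = u_i mod 11, u_{i+1} = (u_i − a_{v+i})/11:
  u_0 = 2;  a_2 = 2;  u_1 = (u_0 − 2)/11 = 0
  u_1 = 0;  a_3 = 0;  u_2 = (u_1 − 0)/11 = 0
Digits: (0, 0, 2, 0).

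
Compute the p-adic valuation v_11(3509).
v_11(3509) = 2

v_11(n) is the largest exponent k such that 11^k divides n. Factor out: 3509 = 11^2 · 29. (Sign doesn't affect v_p.) So v_11(3509) = 2.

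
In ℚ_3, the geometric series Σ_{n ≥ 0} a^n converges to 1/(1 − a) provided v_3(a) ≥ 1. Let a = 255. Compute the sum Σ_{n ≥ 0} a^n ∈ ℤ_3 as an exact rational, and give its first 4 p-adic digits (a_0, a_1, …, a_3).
Σ a^n = 1/(1 − a) = -1/254;  first 4 digits = (1, 1, 2, 0)

v_3(a) = 1 ≥ 1, so the series converges in ℤ_3 to 1/(1 − a) = 1/(1 − 255) = -1/254. Expand this rational in ℤ_3: compute digits iteratively via d_i = x_i mod 3, x_{i+1} = (x_i − d_i)/3. The first 4 digits are (1, 1, 2, 0).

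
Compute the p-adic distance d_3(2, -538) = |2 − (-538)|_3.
d_3(2, -538) = 1/27

Step 1 — x − y = 2 − (-538) = 540. Step 2 — v_3(540) = 3 (factor: 540 = (3^3 · 20); the sign does not affect v_p). Step 3 — |x − y|_3 = 3^{-3} = 1/27.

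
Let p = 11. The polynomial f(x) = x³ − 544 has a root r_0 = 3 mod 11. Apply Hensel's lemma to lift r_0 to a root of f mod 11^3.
r_2 = 542 (mod 1331)

Hensel: r_{i+1} = r_i − f(r_i)/f′(r_i) mod 11^{i+2}, where f′(x) = 3x². Iterate:
  r_0 = 3 (mod 11)
  r_1 = 58 (mod 121)
  r_2 = 542 (mod 1331)
Final: r = 542 with f(r) ≡ 0 mod 11^3.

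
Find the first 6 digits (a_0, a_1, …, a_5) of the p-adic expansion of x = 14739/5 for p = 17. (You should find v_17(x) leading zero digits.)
(a_0, …, a_5) = (0, 0, 0, 4, 10, 13)

v_17(14739/5) = 3, so a_0 = ... = a_2 = 0. Factor out: x = 17^3 · u with u = 3/5 a unit in ℤ_17. Expand u iteratively via a_{v+i} = u_i mod 17, u_{i+1} = (u_i − a_{v+i})/17:
  u_0 = 3/5;  a_3 = 4;  u_1 = (u_0 − 4)/17 = -1/5
  u_1 = -1/5;  a_4 = 10;  u_2 = (u_1 − 10)/17 = -3/5
  u_2 = -3/5;  a_5 = 13;  u_3 = (u_2 − 13)/17 = -4/5
Digits: (0, 0, 0, 4, 10, 13).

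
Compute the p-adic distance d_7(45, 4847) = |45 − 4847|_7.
d_7(45, 4847) = 1/2401

Step 1 — x − y = 45 − 4847 = -4802. Step 2 — v_7(-4802) = 4 (factor: -4802 = −(7^4 · 2); the sign does not affect v_p). Step 3 — |x − y|_7 = 7^{-4} = 1/2401.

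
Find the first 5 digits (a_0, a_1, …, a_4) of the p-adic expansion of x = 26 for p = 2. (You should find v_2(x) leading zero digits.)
(a_0, …, a_4) = (0, 1, 0, 1, 1)

v_2(26) = 1, so a_0 = ... = a_0 = 0. Factor out: x = 2^1 · u with u = 13 a unit in ℤ_2. Expand u iteratively via a_{v+i} = u_i mod 2, u_{i+1} = (u_i − a_{v+i})/2:
  u_0 = 13;  a_1 = 1;  u_1 = (u_0 − 1)/2 = 6
  u_1 = 6;  a_2 = 0;  u_2 = (u_1 − 0)/2 = 3
  u_2 = 3;  a_3 = 1;  u_3 = (u_2 − 1)/2 = 1
  u_3 = 1;  a_4 = 1;  u_4 = (u_3 − 1)/2 = 0
Digits: (0, 1, 0, 1, 1).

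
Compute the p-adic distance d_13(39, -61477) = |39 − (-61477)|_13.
d_13(39, -61477) = 1/2197

Step 1 — x − y = 39 − (-61477) = 61516. Step 2 — v_13(61516) = 3 (factor: 61516 = (13^3 · 28); the sign does not affect v_p). Step 3 — |x − y|_13 = 13^{-3} = 1/2197.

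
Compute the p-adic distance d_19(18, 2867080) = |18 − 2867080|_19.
d_19(18, 2867080) = 1/130321

Step 1 — x − y = 18 − 2867080 = -2867062. Step 2 — v_19(-2867062) = 4 (factor: -2867062 = −(19^4 · 22); the sign does not affect v_p). Step 3 — |x − y|_19 = 19^{-4} = 1/130321.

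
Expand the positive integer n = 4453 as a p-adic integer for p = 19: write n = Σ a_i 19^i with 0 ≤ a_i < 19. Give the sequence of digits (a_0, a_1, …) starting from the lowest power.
(a_0, a_1, …) = (7, 6, 12)

Repeated division by 19 gives the digits low-to-high: 4453 = 7 + 6·19^1 + 12·19^2. Digit sequence: (7, 6, 12).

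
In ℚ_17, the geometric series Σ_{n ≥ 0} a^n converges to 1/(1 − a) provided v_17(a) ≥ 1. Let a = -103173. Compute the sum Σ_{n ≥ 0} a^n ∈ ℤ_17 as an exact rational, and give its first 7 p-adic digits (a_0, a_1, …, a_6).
Σ a^n = 1/(1 − a) = 1/103174;  first 7 digits = (1, 0, 0, 13, 15, 16, 15)

v_17(a) = 3 ≥ 1, so the series converges in ℤ_17 to 1/(1 − a) = 1/(1 − (-103173)) = 1/103174. Expand this rational in ℤ_17: compute digits iteratively via d_i = x_i mod 17, x_{i+1} = (x_i − d_i)/17. The first 7 digits are (1, 0, 0, 13, 15, 16, 15).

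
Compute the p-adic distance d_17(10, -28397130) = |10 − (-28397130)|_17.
d_17(10, -28397130) = 1/1419857

Step 1 — x − y = 10 − (-28397130) = 28397140. Step 2 — v_17(28397140) = 5 (factor: 28397140 = (17^5 · 20); the sign does not affect v_p). Step 3 — |x − y|_17 = 17^{-5} = 1/1419857.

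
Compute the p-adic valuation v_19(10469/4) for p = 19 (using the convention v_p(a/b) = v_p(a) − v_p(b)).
v_19(10469/4) = 2

Factor powers of 19 from the numerator and denominator of the reduced fraction: 10469 = 19^2 · 29 and 4 = 19^0 · 4. Apply v_p(a/b) = v_p(a) − v_p(b): v_19(10469/4) = 2 − 0 = 2.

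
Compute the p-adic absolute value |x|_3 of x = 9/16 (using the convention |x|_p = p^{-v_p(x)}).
|9/16|_3 = 1/9

Step 1 — compute v_3(x) by factoring powers of 3 out of the numerator and denominator: v_3(9/16) = 2. Step 2 — apply |x|_p = p^{-v_p(x)} = 3^{-2} = 1/9.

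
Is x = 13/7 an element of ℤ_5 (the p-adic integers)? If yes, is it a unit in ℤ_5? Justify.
x ∈ ℤ_5^× (unit); v_5(x) = 0

ℤ_5 = {x ∈ ℚ_5 : v_5(x) ≥ 0} and ℤ_5^× = {x ∈ ℤ_5 : v_5(x) = 0}. Here v_5(13/7) = v_5(num) − v_5(den) = 0; compare against these criteria.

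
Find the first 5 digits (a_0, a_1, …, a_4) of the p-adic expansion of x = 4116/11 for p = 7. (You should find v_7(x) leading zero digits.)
(a_0, …, a_4) = (0, 0, 0, 3, 1)

v_7(4116/11) = 3, so a_0 = ... = a_2 = 0. Factor out: x = 7^3 · u with u = 12/11 a unit in ℤ_7. Expand u iteratively via a_{v+i} = u_i mod 7, u_{i+1} = (u_i − a_{v+i})/7:
  u_0 = 12/11;  a_3 = 3;  u_1 = (u_0 − 3)/7 = -3/11
  u_1 = -3/11;  a_4 = 1;  u_2 = (u_1 − 1)/7 = -2/11
Digits: (0, 0, 0, 3, 1).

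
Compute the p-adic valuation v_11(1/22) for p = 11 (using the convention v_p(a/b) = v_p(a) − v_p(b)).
v_11(1/22) = -1

Factor powers of 11 from the numerator and denominator of the reduced fraction: 1 = 11^0 · 1 and 22 = 11^1 · 2. Apply v_p(a/b) = v_p(a) − v_p(b): v_11(1/22) = 0 − 1 = -1.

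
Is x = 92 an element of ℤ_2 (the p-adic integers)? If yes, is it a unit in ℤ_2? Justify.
x ∈ ℤ_2 but not a unit; v_2(x) = 2 > 0

ℤ_2 = {x ∈ ℚ_2 : v_2(x) ≥ 0} and ℤ_2^× = {x ∈ ℤ_2 : v_2(x) = 0}. Here v_2(92) = v_2(num) − v_2(den) = 2; compare against these criteria.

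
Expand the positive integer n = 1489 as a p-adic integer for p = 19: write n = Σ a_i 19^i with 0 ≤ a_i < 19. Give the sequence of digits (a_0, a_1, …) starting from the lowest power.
(a_0, a_1, …) = (7, 2, 4)

Repeated division by 19 gives the digits low-to-high: 1489 = 7 + 2·19^1 + 4·19^2. Digit sequence: (7, 2, 4).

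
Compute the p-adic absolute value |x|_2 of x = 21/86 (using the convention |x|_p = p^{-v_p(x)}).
|21/86|_2 = 2

Step 1 — compute v_2(x) by factoring powers of 2 out of the numerator and denominator: v_2(21/86) = -1. Step 2 — apply |x|_p = p^{-v_p(x)} = 2^{1} = 2.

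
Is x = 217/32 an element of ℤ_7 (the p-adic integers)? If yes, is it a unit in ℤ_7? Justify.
x ∈ ℤ_7 but not a unit; v_7(x) = 1 > 0

ℤ_7 = {x ∈ ℚ_7 : v_7(x) ≥ 0} and ℤ_7^× = {x ∈ ℤ_7 : v_7(x) = 0}. Here v_7(217/32) = v_7(num) − v_7(den) = 1; compare against these criteria.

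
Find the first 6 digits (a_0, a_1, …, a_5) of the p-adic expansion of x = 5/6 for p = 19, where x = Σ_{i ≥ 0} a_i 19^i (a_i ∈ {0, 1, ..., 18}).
(a_0, …, a_5) = (4, 3, 3, 3, 3, 3)

v_19(5/6) = 0 (numerator and denominator both coprime to 19), so x ∈ ℤ_19^×. Compute digits iteratively via a_i = x_i mod 19, x_{i+1} = (x_i − a_i)/19, with x_0 = x:
  x_0 = 5/6;  a_0 = 4;  x_1 = (x_0 − 4)/19 = -1/6
  x_1 = -1/6;  a_1 = 3;  x_2 = (x_1 − 3)/19 = -1/6
  x_2 = -1/6;  a_2 = 3;  x_3 = (x_2 − 3)/19 = -1/6
  x_3 = -1/6;  a_3 = 3;  x_4 = (x_3 − 3)/19 = -1/6
  x_4 = -1/6;  a_4 = 3;  x_5 = (x_4 − 3)/19 = -1/6
  x_5 = -1/6;  a_5 = 3;  x_6 = (x_5 − 3)/19 = -1/6
Digits: (4, 3, 3, 3, 3, 3).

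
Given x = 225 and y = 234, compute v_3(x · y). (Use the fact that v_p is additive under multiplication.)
v_3(52650) = 4

v_p(x) = 2 (factor: 225 = 3^2 · 25); v_p(y) = 2 (factor: 234 = 3^2 · 26). Additivity: v_p(xy) = v_p(x) + v_p(y) = 2 + 2 = 4. (Direct check: xy = 52650 = 3^4 · (650).)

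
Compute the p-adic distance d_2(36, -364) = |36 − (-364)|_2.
d_2(36, -364) = 1/16

Step 1 — x − y = 36 − (-364) = 400. Step 2 — v_2(400) = 4 (factor: 400 = (2^4 · 25); the sign does not affect v_p). Step 3 — |x − y|_2 = 2^{-4} = 1/16.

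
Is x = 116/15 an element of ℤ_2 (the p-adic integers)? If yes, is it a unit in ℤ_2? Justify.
x ∈ ℤ_2 but not a unit; v_2(x) = 2 > 0

ℤ_2 = {x ∈ ℚ_2 : v_2(x) ≥ 0} and ℤ_2^× = {x ∈ ℤ_2 : v_2(x) = 0}. Here v_2(116/15) = v_2(num) − v_2(den) = 2; compare against these criteria.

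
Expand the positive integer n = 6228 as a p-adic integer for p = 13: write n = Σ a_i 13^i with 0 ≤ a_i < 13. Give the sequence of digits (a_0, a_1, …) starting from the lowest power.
(a_0, a_1, …) = (1, 11, 10, 2)

Repeated division by 13 gives the digits low-to-high: 6228 = 1 + 11·13^1 + 10·13^2 + 2·13^3. Digit sequence: (1, 11, 10, 2).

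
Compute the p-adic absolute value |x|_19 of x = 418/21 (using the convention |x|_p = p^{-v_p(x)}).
|418/21|_19 = 1/19

Step 1 — compute v_19(x) by factoring powers of 19 out of the numerator and denominator: v_19(418/21) = 1. Step 2 — apply |x|_p = p^{-v_p(x)} = 19^{-1} = 1/19.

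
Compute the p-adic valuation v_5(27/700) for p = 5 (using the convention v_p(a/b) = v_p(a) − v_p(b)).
v_5(27/700) = -2

Factor powers of 5 from the numerator and denominator of the reduced fraction: 27 = 5^0 · 27 and 700 = 5^2 · 28. Apply v_p(a/b) = v_p(a) − v_p(b): v_5(27/700) = 0 − 2 = -2.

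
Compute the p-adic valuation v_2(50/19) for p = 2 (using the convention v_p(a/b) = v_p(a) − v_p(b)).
v_2(50/19) = 1

Factor powers of 2 from the numerator and denominator of the reduced fraction: 50 = 2^1 · 25 and 19 = 2^0 · 19. Apply v_p(a/b) = v_p(a) − v_p(b): v_2(50/19) = 1 − 0 = 1.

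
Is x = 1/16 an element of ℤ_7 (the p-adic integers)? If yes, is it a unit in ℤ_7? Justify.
x ∈ ℤ_7^× (unit); v_7(x) = 0

ℤ_7 = {x ∈ ℚ_7 : v_7(x) ≥ 0} and ℤ_7^× = {x ∈ ℤ_7 : v_7(x) = 0}. Here v_7(1/16) = v_7(num) − v_7(den) = 0; compare against these criteria.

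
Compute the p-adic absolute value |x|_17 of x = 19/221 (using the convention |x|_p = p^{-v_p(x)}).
|19/221|_17 = 17

Step 1 — compute v_17(x) by factoring powers of 17 out of the numerator and denominator: v_17(19/221) = -1. Step 2 — apply |x|_p = p^{-v_p(x)} = 17^{1} = 17.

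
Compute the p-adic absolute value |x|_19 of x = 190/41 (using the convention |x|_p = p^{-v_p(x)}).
|190/41|_19 = 1/19

Step 1 — compute v_19(x) by factoring powers of 19 out of the numerator and denominator: v_19(190/41) = 1. Step 2 — apply |x|_p = p^{-v_p(x)} = 19^{-1} = 1/19.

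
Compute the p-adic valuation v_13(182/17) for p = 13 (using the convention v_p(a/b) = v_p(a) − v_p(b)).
v_13(182/17) = 1

Factor powers of 13 from the numerator and denominator of the reduced fraction: 182 = 13^1 · 14 and 17 = 13^0 · 17. Apply v_p(a/b) = v_p(a) − v_p(b): v_13(182/17) = 1 − 0 = 1.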